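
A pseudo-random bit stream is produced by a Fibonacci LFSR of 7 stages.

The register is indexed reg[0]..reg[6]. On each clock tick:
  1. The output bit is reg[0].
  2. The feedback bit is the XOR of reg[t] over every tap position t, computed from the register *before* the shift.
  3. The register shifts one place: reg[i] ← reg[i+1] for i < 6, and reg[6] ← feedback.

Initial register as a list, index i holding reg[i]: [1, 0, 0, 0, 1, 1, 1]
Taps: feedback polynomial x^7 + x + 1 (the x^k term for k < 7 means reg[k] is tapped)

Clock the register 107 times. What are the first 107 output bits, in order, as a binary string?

step | reg (before) | out | fb
   0 | 1000111 | 1 | 1
   1 | 0001111 | 0 | 0
   2 | 0011110 | 0 | 0
   3 | 0111100 | 0 | 1
   4 | 1111001 | 1 | 0
   5 | 1110010 | 1 | 0
   6 | 1100100 | 1 | 0
   7 | 1001000 | 1 | 1
   8 | 0010001 | 0 | 0
   9 | 0100010 | 0 | 1
  10 | 1000101 | 1 | 1
  11 | 0001011 | 0 | 0
  12 | 0010110 | 0 | 0
  13 | 0101100 | 0 | 1
  14 | 1011001 | 1 | 1
  15 | 0110011 | 0 | 1
  16 | 1100111 | 1 | 0
  17 | 1001110 | 1 | 1
  18 | 0011101 | 0 | 0
  19 | 0111010 | 0 | 1
  20 | 1110101 | 1 | 0
  21 | 1101010 | 1 | 0
  22 | 1010100 | 1 | 1
  23 | 0101001 | 0 | 1
  24 | 1010011 | 1 | 1
  25 | 0100111 | 0 | 1
  26 | 1001111 | 1 | 1
  27 | 0011111 | 0 | 0
  28 | 0111110 | 0 | 1
  29 | 1111101 | 1 | 0
  30 | 1111010 | 1 | 0
  31 | 1110100 | 1 | 0
  32 | 1101000 | 1 | 0
  33 | 1010000 | 1 | 1
  34 | 0100001 | 0 | 1
  35 | 1000011 | 1 | 1
  36 | 0000111 | 0 | 0
  37 | 0001110 | 0 | 0
  38 | 0011100 | 0 | 0
  39 | 0111000 | 0 | 1
  40 | 1110001 | 1 | 0
  41 | 1100010 | 1 | 0
  42 | 1000100 | 1 | 1
  43 | 0001001 | 0 | 0
  44 | 0010010 | 0 | 0
  45 | 0100100 | 0 | 1
  46 | 1001001 | 1 | 1
  47 | 0010011 | 0 | 0
  48 | 0100110 | 0 | 1
  49 | 1001101 | 1 | 1
  50 | 0011011 | 0 | 0
  51 | 0110110 | 0 | 1
  52 | 1101101 | 1 | 0
  53 | 1011010 | 1 | 1
  54 | 0110101 | 0 | 1
  55 | 1101011 | 1 | 0
  56 | 1010110 | 1 | 1
  57 | 0101101 | 0 | 1
  58 | 1011011 | 1 | 1
  59 | 0110111 | 0 | 1
  60 | 1101111 | 1 | 0
  61 | 1011110 | 1 | 1
  62 | 0111101 | 0 | 1
  63 | 1111011 | 1 | 0
  64 | 1110110 | 1 | 0
  65 | 1101100 | 1 | 0
  66 | 1011000 | 1 | 1
  67 | 0110001 | 0 | 1
  68 | 1100011 | 1 | 0
  69 | 1000110 | 1 | 1
  70 | 0001101 | 0 | 0
  71 | 0011010 | 0 | 0
  72 | 0110100 | 0 | 1
  73 | 1101001 | 1 | 0
  74 | 1010010 | 1 | 1
  75 | 0100101 | 0 | 1
  76 | 1001011 | 1 | 1
  77 | 0010111 | 0 | 0
  78 | 0101110 | 0 | 1
  79 | 1011101 | 1 | 1
  80 | 0111011 | 0 | 1
  81 | 1110111 | 1 | 0
  82 | 1101110 | 1 | 0
  83 | 1011100 | 1 | 1
  84 | 0111001 | 0 | 1
  85 | 1110011 | 1 | 0
  86 | 1100110 | 1 | 0
  87 | 1001100 | 1 | 1
  88 | 0011001 | 0 | 0
  89 | 0110010 | 0 | 1
  90 | 1100101 | 1 | 0
  91 | 1001010 | 1 | 1
  92 | 0010101 | 0 | 0
  93 | 0101010 | 0 | 1
  94 | 1010101 | 1 | 1
  95 | 0101011 | 0 | 1
  96 | 1010111 | 1 | 1
  97 | 0101111 | 0 | 1
  98 | 1011111 | 1 | 1
  99 | 0111111 | 0 | 1
 100 | 1111111 | 1 | 0
 101 | 1111110 | 1 | 0
 102 | 1111100 | 1 | 0
 103 | 1111000 | 1 | 0
 104 | 1110000 | 1 | 0
 105 | 1100000 | 1 | 0
 106 | 1000000 | 1 | 1

10001111001000101100111010100111110100001110001001001101101011011110110001101001011101110011001010101111111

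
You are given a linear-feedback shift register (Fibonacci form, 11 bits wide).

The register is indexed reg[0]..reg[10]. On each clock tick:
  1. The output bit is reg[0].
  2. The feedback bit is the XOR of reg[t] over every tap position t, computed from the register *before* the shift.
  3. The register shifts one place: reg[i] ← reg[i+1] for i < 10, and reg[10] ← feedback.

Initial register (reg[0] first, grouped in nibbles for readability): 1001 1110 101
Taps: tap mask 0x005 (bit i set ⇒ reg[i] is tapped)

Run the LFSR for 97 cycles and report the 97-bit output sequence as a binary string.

tick  register→output (feedback)
  0  10011110101→1 (1)
  1  00111101011→0 (1)
  2  01111010111→0 (1)
  3  11110101111→1 (0)
  4  11101011110→1 (0)
  5  11010111100→1 (1)
  6  10101111001→1 (0)
  7  01011110010→0 (0)
  8  10111100100→1 (0)
  9  01111001000→0 (1)
 10  11110010001→1 (0)
 11  11100100010→1 (0)
 12  11001000100→1 (1)
 13  10010001001→1 (1)
 14  00100010011→0 (1)
 15  01000100111→0 (0)
 16  10001001110→1 (1)
 17  00010011101→0 (0)
 18  00100111010→0 (1)
 19  01001110101→0 (0)
 20  10011101010→1 (1)
 21  00111010101→0 (1)
 22  01110101011→0 (1)
 23  11101010111→1 (0)
 24  11010101110→1 (1)
 25  10101011101→1 (0)
 26  01010111010→0 (0)
 27  10101110100→1 (0)
 28  01011101000→0 (0)
 29  10111010000→1 (0)
 30  01110100000→0 (1)
 31  11101000001→1 (0)
 32  11010000010→1 (1)
 33  10100000101→1 (0)
 34  01000001010→0 (0)
 35  10000010100→1 (1)
 36  00000101001→0 (0)
 37  00001010010→0 (0)
 38  00010100100→0 (0)
 39  00101001000→0 (1)
 40  01010010001→0 (0)
 41  10100100010→1 (0)
 42  01001000100→0 (0)
 43  10010001000→1 (1)
 44  00100010001→0 (1)
 45  01000100011→0 (0)
 46  10001000110→1 (1)
 47  00010001101→0 (0)
 48  00100011010→0 (1)
 49  01000110101→0 (0)
 50  10001101010→1 (1)
 51  00011010101→0 (0)
 52  00110101010→0 (1)
 53  01101010101→0 (1)
 54  11010101011→1 (1)
 55  10101010111→1 (0)
 56  01010101110→0 (0)
 57  10101011100→1 (0)
 58  01010111000→0 (0)
 59  10101110000→1 (0)
 60  01011100000→0 (0)
 61  10111000000→1 (0)
 62  01110000000→0 (1)
 63  11100000001→1 (0)
 64  11000000010→1 (1)
 65  10000000101→1 (1)
 66  00000001011→0 (0)
 67  00000010110→0 (0)
 68  00000101100→0 (0)
 69  00001011000→0 (0)
 70  00010110000→0 (0)
 71  00101100000→0 (1)
 72  01011000001→0 (0)
 73  10110000010→1 (0)
 74  01100000100→0 (1)
 75  11000001001→1 (1)
 76  10000010011→1 (1)
 77  00000100111→0 (0)
 78  00001001110→0 (0)
 79  00010011100→0 (0)
 80  00100111000→0 (1)
 81  01001110001→0 (0)
 82  10011100010→1 (1)
 83  00111000101→0 (1)
 84  01110001011→0 (1)
 85  11100010111→1 (0)
 86  11000101110→1 (1)
 87  10001011101→1 (1)
 88  00010111011→0 (0)
 89  00101110110→0 (1)
 90  01011101101→0 (0)
 91  10111011010→1 (0)
 92  01110110100→0 (1)
 93  11101101001→1 (0)
 94  11011010010→1 (1)
 95  10110100101→1 (0)
 96  01101001010→0 (1)

1001111010111100100010011101010111010000010100100010001101010101110000000101100000100111000101110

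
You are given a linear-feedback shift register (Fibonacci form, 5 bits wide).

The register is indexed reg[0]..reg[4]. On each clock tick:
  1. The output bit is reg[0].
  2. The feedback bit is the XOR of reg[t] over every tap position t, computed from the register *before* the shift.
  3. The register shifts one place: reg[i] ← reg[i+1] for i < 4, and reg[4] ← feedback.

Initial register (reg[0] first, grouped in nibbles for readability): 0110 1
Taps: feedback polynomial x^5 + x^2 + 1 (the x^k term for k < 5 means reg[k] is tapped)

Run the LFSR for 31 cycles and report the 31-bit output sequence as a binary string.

step | reg (before) | out | fb
   0 | 01101 | 0 | 1
   1 | 11011 | 1 | 1
   2 | 10111 | 1 | 0
   3 | 01110 | 0 | 1
   4 | 11101 | 1 | 0
   5 | 11010 | 1 | 1
   6 | 10101 | 1 | 0
   7 | 01010 | 0 | 0
   8 | 10100 | 1 | 0
   9 | 01000 | 0 | 0
  10 | 10000 | 1 | 1
  11 | 00001 | 0 | 0
  12 | 00010 | 0 | 0
  13 | 00100 | 0 | 1
  14 | 01001 | 0 | 0
  15 | 10010 | 1 | 1
  16 | 00101 | 0 | 1
  17 | 01011 | 0 | 0
  18 | 10110 | 1 | 0
  19 | 01100 | 0 | 1
  20 | 11001 | 1 | 1
  21 | 10011 | 1 | 1
  22 | 00111 | 0 | 1
  23 | 01111 | 0 | 1
  24 | 11111 | 1 | 0
  25 | 11110 | 1 | 0
  26 | 11100 | 1 | 0
  27 | 11000 | 1 | 1
  28 | 10001 | 1 | 1
  29 | 00011 | 0 | 0
  30 | 00110 | 0 | 1

0110111010100001001011001111100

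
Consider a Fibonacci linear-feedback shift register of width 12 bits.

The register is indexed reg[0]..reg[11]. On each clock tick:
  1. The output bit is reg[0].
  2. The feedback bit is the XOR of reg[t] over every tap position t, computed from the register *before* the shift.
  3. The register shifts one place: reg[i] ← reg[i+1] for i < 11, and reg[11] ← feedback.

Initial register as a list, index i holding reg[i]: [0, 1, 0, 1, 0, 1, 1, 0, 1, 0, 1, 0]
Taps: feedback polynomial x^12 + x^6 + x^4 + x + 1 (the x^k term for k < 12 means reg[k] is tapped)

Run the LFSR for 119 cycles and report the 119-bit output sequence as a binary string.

tick  register→output (feedback)
  0  010101101010→0 (0)
  1  101011010100→1 (0)
  2  010110101000→0 (1)
  3  101101010001→1 (1)
  4  011010100011→0 (1)
  5  110101000111→1 (0)
  6  101010001110→1 (0)
  7  010100011100→0 (1)
  8  101000111001→1 (0)
  9  010001110010→0 (0)
 10  100011100100→1 (1)
 11  000111001001→0 (1)
 12  001110010011→0 (1)
 13  011100100111→0 (0)
 14  111001001110→1 (0)
 15  110010011100→1 (1)
 16  100100111001→1 (0)
 17  001001110010→0 (1)
 18  010011100101→0 (1)
 19  100111001011→1 (0)
 20  001110010110→0 (1)
 21  011100101101→0 (0)
 22  111001011010→1 (0)
 23  110010110100→1 (0)
 24  100101101000→1 (0)
 25  001011010000→0 (1)
 26  010110100001→0 (1)
 27  101101000011→1 (1)
 28  011010000111→0 (0)
 29  110100001110→1 (0)
 30  101000011100→1 (1)
 31  010000111001→0 (0)
 32  100001110010→1 (0)
 33  000011100100→0 (0)
 34  000111001000→0 (1)
 35  001110010001→0 (1)
 36  011100100011→0 (0)
 37  111001000110→1 (0)
 38  110010001100→1 (1)
 39  100100011001→1 (1)
 40  001000110011→0 (1)
 41  010001100111→0 (0)
 42  100011001110→1 (0)
 43  000110011100→0 (1)
 44  001100111001→0 (1)
 45  011001110011→0 (0)
 46  110011100110→1 (0)
 47  100111001100→1 (0)
 48  001110011000→0 (1)
 49  011100110001→0 (0)
 50  111001100010→1 (1)
 51  110011000101→1 (1)
 52  100110001011→1 (0)
 53  001100010110→0 (0)
 54  011000101100→0 (0)
 55  110001011000→1 (0)
 56  100010110000→1 (1)
 57  000101100001→0 (1)
 58  001011000011→0 (1)
 59  010110000111→0 (0)
 60  101100001110→1 (1)
 61  011000011101→0 (1)
 62  110000111011→1 (1)
 63  100001110111→1 (0)
 64  000011101110→0 (0)
 65  000111011100→0 (1)
 66  001110111001→0 (0)
 67  011101110010→0 (0)
 68  111011100100→1 (0)
 69  110111001000→1 (1)
 70  101110010001→1 (0)
 71  011100100010→0 (0)
 72  111001000100→1 (0)
 73  110010001000→1 (1)
 74  100100010001→1 (1)
 75  001000100011→0 (1)
 76  010001000111→0 (1)
 77  100010001111→1 (0)
 78  000100011110→0 (0)
 79  001000111100→0 (1)
 80  010001111001→0 (0)
 81  100011110010→1 (1)
 82  000111100101→0 (0)
 83  001111001010→0 (1)
 84  011110010101→0 (0)
 85  111100101010→1 (1)
 86  111001010101→1 (0)
 87  110010101010→1 (0)
 88  100101010100→1 (1)
 89  001010101001→0 (0)
 90  010101010010→0 (1)
 91  101010100101→1 (1)
 92  010101001011→0 (1)
 93  101010010111→1 (0)
 94  010100101110→0 (0)
 95  101001011100→1 (1)
 96  010010111001→0 (1)
 97  100101110011→1 (0)
 98  001011100110→0 (0)
 99  010111001100→0 (0)
100  101110011000→1 (0)
101  011100110000→0 (0)
102  111001100000→1 (1)
103  110011000001→1 (1)
104  100110000011→1 (0)
105  001100000110→0 (0)
106  011000001100→0 (1)
107  110000011001→1 (0)
108  100000110010→1 (0)
109  000001100100→0 (1)
110  000011001001→0 (1)
111  000110010011→0 (1)
112  001100100111→0 (1)
113  011001001111→0 (1)
114  110010011111→1 (1)
115  100100111111→1 (0)
116  001001111110→0 (1)
117  010011111101→0 (1)
118  100111111011→1 (1)

01010110101000111001001110010110100001110010001100111001100010110000111011100100010001111001010101001011100110000011001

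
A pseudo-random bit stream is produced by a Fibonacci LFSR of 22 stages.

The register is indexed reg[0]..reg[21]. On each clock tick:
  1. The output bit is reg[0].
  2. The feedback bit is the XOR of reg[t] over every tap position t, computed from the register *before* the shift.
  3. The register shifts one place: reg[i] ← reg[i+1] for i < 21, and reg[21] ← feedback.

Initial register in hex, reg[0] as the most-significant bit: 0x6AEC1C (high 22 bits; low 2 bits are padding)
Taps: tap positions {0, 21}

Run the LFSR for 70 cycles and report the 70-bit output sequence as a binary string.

0110101011101100000111101100110100100000010100100010011100000001100011

tick  register→output (feedback)
  0  0110101011101100000111→0 (1)
  1  1101010111011000001111→1 (0)
  2  1010101110110000011110→1 (1)
  3  0101011101100000111101→0 (1)
  4  1010111011000001111011→1 (0)
  5  0101110110000011110110→0 (0)
  6  1011101100000111101100→1 (1)
  7  0111011000001111011001→0 (1)
  8  1110110000011110110011→1 (0)
  9  1101100000111101100110→1 (1)
 10  1011000001111011001101→1 (0)
 11  0110000011110110011010→0 (0)
 12  1100000111101100110100→1 (1)
 13  1000001111011001101001→1 (0)
 14  0000011110110011010010→0 (0)
 15  0000111101100110100100→0 (0)
 16  0001111011001101001000→0 (0)
 17  0011110110011010010000→0 (0)
 18  0111101100110100100000→0 (0)
 19  1111011001101001000000→1 (1)
 20  1110110011010010000001→1 (0)
 21  1101100110100100000010→1 (1)
 22  1011001101001000000101→1 (0)
 23  0110011010010000001010→0 (0)
 24  1100110100100000010100→1 (1)
 25  1001101001000000101001→1 (0)
 26  0011010010000001010010→0 (0)
 27  0110100100000010100100→0 (0)
 28  1101001000000101001000→1 (1)
 29  1010010000001010010001→1 (0)
 30  0100100000010100100010→0 (0)
 31  1001000000101001000100→1 (1)
 32  0010000001010010001001→0 (1)
 33  0100000010100100010011→0 (1)
 34  1000000101001000100111→1 (0)
 35  0000001010010001001110→0 (0)
 36  0000010100100010011100→0 (0)
 37  0000101001000100111000→0 (0)
 38  0001010010001001110000→0 (0)
 39  0010100100010011100000→0 (0)
 40  0101001000100111000000→0 (0)
 41  1010010001001110000000→1 (1)
 42  0100100010011100000001→0 (1)
 43  1001000100111000000011→1 (0)
 44  0010001001110000000110→0 (0)
 45  0100010011100000001100→0 (0)
 46  1000100111000000011000→1 (1)
 47  0001001110000000110001→0 (1)
 48  0010011100000001100011→0 (1)
 49  0100111000000011000111→0 (1)
 50  1001110000000110001111→1 (0)
 51  0011100000001100011110→0 (0)
 52  0111000000011000111100→0 (0)
 53  1110000000110001111000→1 (1)
 54  1100000001100011110001→1 (0)
 55  1000000011000111100010→1 (1)
 56  0000000110001111000101→0 (1)
 57  0000001100011110001011→0 (1)
 58  0000011000111100010111→0 (1)
 59  0000110001111000101111→0 (1)
 60  0001100011110001011111→0 (1)
 61  0011000111100010111111→0 (1)
 62  0110001111000101111111→0 (1)
 63  1100011110001011111111→1 (0)
 64  1000111100010111111110→1 (1)
 65  0001111000101111111101→0 (1)
 66  0011110001011111111011→0 (1)
 67  0111100010111111110111→0 (1)
 68  1111000101111111101111→1 (0)
 69  1110001011111111011110→1 (1)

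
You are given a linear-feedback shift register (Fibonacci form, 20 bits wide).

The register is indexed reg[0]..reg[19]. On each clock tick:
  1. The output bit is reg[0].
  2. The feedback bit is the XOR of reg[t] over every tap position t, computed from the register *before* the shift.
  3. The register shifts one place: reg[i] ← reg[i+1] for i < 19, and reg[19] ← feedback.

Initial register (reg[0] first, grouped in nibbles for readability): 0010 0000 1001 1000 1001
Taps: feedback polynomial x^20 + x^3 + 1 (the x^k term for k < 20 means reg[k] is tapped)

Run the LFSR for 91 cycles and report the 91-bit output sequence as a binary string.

step | reg (before) | out | fb
   0 | 00100000100110001001 | 0 | 0
   1 | 01000001001100010010 | 0 | 0
   2 | 10000010011000100100 | 1 | 1
   3 | 00000100110001001001 | 0 | 0
   4 | 00001001100010010010 | 0 | 0
   5 | 00010011000100100100 | 0 | 1
   6 | 00100110001001001001 | 0 | 0
   7 | 01001100010010010010 | 0 | 0
   8 | 10011000100100100100 | 1 | 0
   9 | 00110001001001001000 | 0 | 1
  10 | 01100010010010010001 | 0 | 0
  11 | 11000100100100100010 | 1 | 1
  12 | 10001001001001000101 | 1 | 1
  13 | 00010010010010001011 | 0 | 1
  14 | 00100100100100010111 | 0 | 0
  15 | 01001001001000101110 | 0 | 0
  16 | 10010010010001011100 | 1 | 0
  17 | 00100100100010111000 | 0 | 0
  18 | 01001001000101110000 | 0 | 0
  19 | 10010010001011100000 | 1 | 0
  20 | 00100100010111000000 | 0 | 0
  21 | 01001000101110000000 | 0 | 0
  22 | 10010001011100000000 | 1 | 0
  23 | 00100010111000000000 | 0 | 0
  24 | 01000101110000000000 | 0 | 0
  25 | 10001011100000000000 | 1 | 1
  26 | 00010111000000000001 | 0 | 1
  27 | 00101110000000000011 | 0 | 0
  28 | 01011100000000000110 | 0 | 1
  29 | 10111000000000001101 | 1 | 0
  30 | 01110000000000011010 | 0 | 1
  31 | 11100000000000110101 | 1 | 1
  32 | 11000000000001101011 | 1 | 1
  33 | 10000000000011010111 | 1 | 1
  34 | 00000000000110101111 | 0 | 0
  35 | 00000000001101011110 | 0 | 0
  36 | 00000000011010111100 | 0 | 0
  37 | 00000000110101111000 | 0 | 0
  38 | 00000001101011110000 | 0 | 0
  39 | 00000011010111100000 | 0 | 0
  40 | 00000110101111000000 | 0 | 0
  41 | 00001101011110000000 | 0 | 0
  42 | 00011010111100000000 | 0 | 1
  43 | 00110101111000000001 | 0 | 1
  44 | 01101011110000000011 | 0 | 0
  45 | 11010111100000000110 | 1 | 0
  46 | 10101111000000001100 | 1 | 1
  47 | 01011110000000011001 | 0 | 1
  48 | 10111100000000110011 | 1 | 0
  49 | 01111000000001100110 | 0 | 1
  50 | 11110000000011001101 | 1 | 0
  51 | 11100000000110011010 | 1 | 1
  52 | 11000000001100110101 | 1 | 1
  53 | 10000000011001101011 | 1 | 1
  54 | 00000000110011010111 | 0 | 0
  55 | 00000001100110101110 | 0 | 0
  56 | 00000011001101011100 | 0 | 0
  57 | 00000110011010111000 | 0 | 0
  58 | 00001100110101110000 | 0 | 0
  59 | 00011001101011100000 | 0 | 1
  60 | 00110011010111000001 | 0 | 1
  61 | 01100110101110000011 | 0 | 0
  62 | 11001101011100000110 | 1 | 1
  63 | 10011010111000001101 | 1 | 0
  64 | 00110101110000011010 | 0 | 1
  65 | 01101011100000110101 | 0 | 0
  66 | 11010111000001101010 | 1 | 0
  67 | 10101110000011010100 | 1 | 1
  68 | 01011100000110101001 | 0 | 1
  69 | 10111000001101010011 | 1 | 0
  70 | 01110000011010100110 | 0 | 1
  71 | 11100000110101001101 | 1 | 1
  72 | 11000001101010011011 | 1 | 1
  73 | 10000011010100110111 | 1 | 1
  74 | 00000110101001101111 | 0 | 0
  75 | 00001101010011011110 | 0 | 0
  76 | 00011010100110111100 | 0 | 1
  77 | 00110101001101111001 | 0 | 1
  78 | 01101010011011110011 | 0 | 0
  79 | 11010100110111100110 | 1 | 0
  80 | 10101001101111001100 | 1 | 1
  81 | 01010011011110011001 | 0 | 1
  82 | 10100110111100110011 | 1 | 1
  83 | 01001101111001100111 | 0 | 0
  84 | 10011011110011001110 | 1 | 0
  85 | 00110111100110011100 | 0 | 1
  86 | 01101111001100111001 | 0 | 0
  87 | 11011110011001110010 | 1 | 0
  88 | 10111100110011100100 | 1 | 0
  89 | 01111001100111001000 | 0 | 1
  90 | 11110011001110010001 | 1 | 0

0010000010011000100100100100010111000000000001101011110000000011001101011100000110101001101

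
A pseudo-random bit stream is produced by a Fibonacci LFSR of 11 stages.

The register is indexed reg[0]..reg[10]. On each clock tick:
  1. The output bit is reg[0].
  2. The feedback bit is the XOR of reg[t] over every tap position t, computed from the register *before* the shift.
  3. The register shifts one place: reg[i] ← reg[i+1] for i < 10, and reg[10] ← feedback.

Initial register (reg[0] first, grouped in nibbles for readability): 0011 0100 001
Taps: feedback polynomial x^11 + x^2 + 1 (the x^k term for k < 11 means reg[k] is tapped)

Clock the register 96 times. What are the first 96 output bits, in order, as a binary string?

k : reg_k → out_k, fb_k
0: 00110100001 → 0, fb=1
1: 01101000011 → 0, fb=1
2: 11010000111 → 1, fb=1
3: 10100001111 → 1, fb=0
4: 01000011110 → 0, fb=0
5: 10000111100 → 1, fb=1
6: 00001111001 → 0, fb=0
7: 00011110010 → 0, fb=0
8: 00111100100 → 0, fb=1
9: 01111001001 → 0, fb=1
10: 11110010011 → 1, fb=0
11: 11100100110 → 1, fb=0
12: 11001001100 → 1, fb=1
13: 10010011001 → 1, fb=1
14: 00100110011 → 0, fb=1
15: 01001100111 → 0, fb=0
16: 10011001110 → 1, fb=1
17: 00110011101 → 0, fb=1
18: 01100111011 → 0, fb=1
19: 11001110111 → 1, fb=1
20: 10011101111 → 1, fb=1
21: 00111011111 → 0, fb=1
22: 01110111111 → 0, fb=1
23: 11101111111 → 1, fb=0
24: 11011111110 → 1, fb=1
25: 10111111101 → 1, fb=0
26: 01111111010 → 0, fb=1
27: 11111110101 → 1, fb=0
28: 11111101010 → 1, fb=0
29: 11111010100 → 1, fb=0
30: 11110101000 → 1, fb=0
31: 11101010000 → 1, fb=0
32: 11010100000 → 1, fb=1
33: 10101000001 → 1, fb=0
34: 01010000010 → 0, fb=0
35: 10100000100 → 1, fb=0
36: 01000001000 → 0, fb=0
37: 10000010000 → 1, fb=1
38: 00000100001 → 0, fb=0
39: 00001000010 → 0, fb=0
40: 00010000100 → 0, fb=0
41: 00100001000 → 0, fb=1
42: 01000010001 → 0, fb=0
43: 10000100010 → 1, fb=1
44: 00001000101 → 0, fb=0
45: 00010001010 → 0, fb=0
46: 00100010100 → 0, fb=1
47: 01000101001 → 0, fb=0
48: 10001010010 → 1, fb=1
49: 00010100101 → 0, fb=0
50: 00101001010 → 0, fb=1
51: 01010010101 → 0, fb=0
52: 10100101010 → 1, fb=0
53: 01001010100 → 0, fb=0
54: 10010101000 → 1, fb=1
55: 00101010001 → 0, fb=1
56: 01010100011 → 0, fb=0
57: 10101000110 → 1, fb=0
58: 01010001100 → 0, fb=0
59: 10100011000 → 1, fb=0
60: 01000110000 → 0, fb=0
61: 10001100000 → 1, fb=1
62: 00011000001 → 0, fb=0
63: 00110000010 → 0, fb=1
64: 01100000101 → 0, fb=1
65: 11000001011 → 1, fb=1
66: 10000010111 → 1, fb=1
67: 00000101111 → 0, fb=0
68: 00001011110 → 0, fb=0
69: 00010111100 → 0, fb=0
70: 00101111000 → 0, fb=1
71: 01011110001 → 0, fb=0
72: 10111100010 → 1, fb=0
73: 01111000100 → 0, fb=1
74: 11110001001 → 1, fb=0
75: 11100010010 → 1, fb=0
76: 11000100100 → 1, fb=1
77: 10001001001 → 1, fb=1
78: 00010010011 → 0, fb=0
79: 00100100110 → 0, fb=1
80: 01001001101 → 0, fb=0
81: 10010011010 → 1, fb=1
82: 00100110101 → 0, fb=1
83: 01001101011 → 0, fb=0
84: 10011010110 → 1, fb=1
85: 00110101101 → 0, fb=1
86: 01101011011 → 0, fb=1
87: 11010110111 → 1, fb=1
88: 10101101111 → 1, fb=0
89: 01011011110 → 0, fb=0
90: 10110111100 → 1, fb=0
91: 01101111000 → 0, fb=1
92: 11011110001 → 1, fb=1
93: 10111100011 → 1, fb=0
94: 01111000110 → 0, fb=1
95: 11110001101 → 1, fb=0

001101000011110010011001110111111101010000010000100010100101010001100000101111000100100110101101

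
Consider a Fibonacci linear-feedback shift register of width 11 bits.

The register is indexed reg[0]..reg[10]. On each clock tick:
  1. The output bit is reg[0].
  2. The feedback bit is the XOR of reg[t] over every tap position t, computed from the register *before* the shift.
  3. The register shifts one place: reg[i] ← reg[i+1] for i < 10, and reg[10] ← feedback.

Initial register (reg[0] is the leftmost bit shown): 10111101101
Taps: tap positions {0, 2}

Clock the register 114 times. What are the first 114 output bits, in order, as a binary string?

101111011010100101100001100111001111110111100001010011001000111111010110000100011100101011011100001101011001110001

tick  register→output (feedback)
  0  10111101101→1 (0)
  1  01111011010→0 (1)
  2  11110110101→1 (0)
  3  11101101010→1 (0)
  4  11011010100→1 (1)
  5  10110101001→1 (0)
  6  01101010010→0 (1)
  7  11010100101→1 (1)
  8  10101001011→1 (0)
  9  01010010110→0 (0)
 10  10100101100→1 (0)
 11  01001011000→0 (0)
 12  10010110000→1 (1)
 13  00101100001→0 (1)
 14  01011000011→0 (0)
 15  10110000110→1 (0)
 16  01100001100→0 (1)
 17  11000011001→1 (1)
 18  10000110011→1 (1)
 19  00001100111→0 (0)
 20  00011001110→0 (0)
 21  00110011100→0 (1)
 22  01100111001→0 (1)
 23  11001110011→1 (1)
 24  10011100111→1 (1)
 25  00111001111→0 (1)
 26  01110011111→0 (1)
 27  11100111111→1 (0)
 28  11001111110→1 (1)
 29  10011111101→1 (1)
 30  00111111011→0 (1)
 31  01111110111→0 (1)
 32  11111101111→1 (0)
 33  11111011110→1 (0)
 34  11110111100→1 (0)
 35  11101111000→1 (0)
 36  11011110000→1 (1)
 37  10111100001→1 (0)
 38  01111000010→0 (1)
 39  11110000101→1 (0)
 40  11100001010→1 (0)
 41  11000010100→1 (1)
 42  10000101001→1 (1)
 43  00001010011→0 (0)
 44  00010100110→0 (0)
 45  00101001100→0 (1)
 46  01010011001→0 (0)
 47  10100110010→1 (0)
 48  01001100100→0 (0)
 49  10011001000→1 (1)
 50  00110010001→0 (1)
 51  01100100011→0 (1)
 52  11001000111→1 (1)
 53  10010001111→1 (1)
 54  00100011111→0 (1)
 55  01000111111→0 (0)
 56  10001111110→1 (1)
 57  00011111101→0 (0)
 58  00111111010→0 (1)
 59  01111110101→0 (1)
 60  11111101011→1 (0)
 61  11111010110→1 (0)
 62  11110101100→1 (0)
 63  11101011000→1 (0)
 64  11010110000→1 (1)
 65  10101100001→1 (0)
 66  01011000010→0 (0)
 67  10110000100→1 (0)
 68  01100001000→0 (1)
 69  11000010001→1 (1)
 70  10000100011→1 (1)
 71  00001000111→0 (0)
 72  00010001110→0 (0)
 73  00100011100→0 (1)
 74  01000111001→0 (0)
 75  10001110010→1 (1)
 76  00011100101→0 (0)
 77  00111001010→0 (1)
 78  01110010101→0 (1)
 79  11100101011→1 (0)
 80  11001010110→1 (1)
 81  10010101101→1 (1)
 82  00101011011→0 (1)
 83  01010110111→0 (0)
 84  10101101110→1 (0)
 85  01011011100→0 (0)
 86  10110111000→1 (0)
 87  01101110000→0 (1)
 88  11011100001→1 (1)
 89  10111000011→1 (0)
 90  01110000110→0 (1)
 91  11100001101→1 (0)
 92  11000011010→1 (1)
 93  10000110101→1 (1)
 94  00001101011→0 (0)
 95  00011010110→0 (0)
 96  00110101100→0 (1)
 97  01101011001→0 (1)
 98  11010110011→1 (1)
 99  10101100111→1 (0)
100  01011001110→0 (0)
101  10110011100→1 (0)
102  01100111000→0 (1)
103  11001110001→1 (1)
104  10011100011→1 (1)
105  00111000111→0 (1)
106  01110001111→0 (1)
107  11100011111→1 (0)
108  11000111110→1 (1)
109  10001111101→1 (1)
110  00011111011→0 (0)
111  00111110110→0 (1)
112  01111101101→0 (1)
113  11111011011→1 (0)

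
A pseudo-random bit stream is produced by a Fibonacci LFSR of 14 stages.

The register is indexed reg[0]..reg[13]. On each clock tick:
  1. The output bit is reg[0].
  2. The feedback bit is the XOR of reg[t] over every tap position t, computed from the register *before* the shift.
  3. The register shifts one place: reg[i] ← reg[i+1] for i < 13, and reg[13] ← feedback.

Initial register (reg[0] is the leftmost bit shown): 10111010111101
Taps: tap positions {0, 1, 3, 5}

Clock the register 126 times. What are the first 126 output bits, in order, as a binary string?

101110101111010100011000010100111000000001100010001111111100000100011001101000110100111001011001101011000100100001111110010100

tick  register→output (feedback)
  0  10111010111101→1 (0)
  1  01110101111010→0 (1)
  2  11101011110101→1 (0)
  3  11010111101010→1 (0)
  4  10101111010100→1 (0)
  5  01011110101000→0 (1)
  6  10111101010001→1 (1)
  7  01111010100011→0 (0)
  8  11110101000110→1 (0)
  9  11101010001100→1 (0)
 10  11010100011000→1 (0)
 11  10101000110000→1 (1)
 12  01010001100001→0 (0)
 13  10100011000010→1 (1)
 14  01000110000101→0 (0)
 15  10001100001010→1 (0)
 16  00011000010100→0 (1)
 17  00110000101001→0 (1)
 18  01100001010011→0 (1)
 19  11000010100111→1 (0)
 20  10000101001110→1 (0)
 21  00001010011100→0 (0)
 22  00010100111000→0 (0)
 23  00101001110000→0 (0)
 24  01010011100000→0 (0)
 25  10100111000000→1 (0)
 26  01001110000000→0 (0)
 27  10011100000000→1 (1)
 28  00111000000001→0 (1)
 29  01110000000011→0 (0)
 30  11100000000110→1 (0)
 31  11000000001100→1 (0)
 32  10000000011000→1 (1)
 33  00000000110001→0 (0)
 34  00000001100010→0 (0)
 35  00000011000100→0 (0)
 36  00000110001000→0 (1)
 37  00001100010001→0 (1)
 38  00011000100011→0 (1)
 39  00110001000111→0 (1)
 40  01100010001111→0 (1)
 41  11000100011111→1 (1)
 42  10001000111111→1 (1)
 43  00010001111111→0 (1)
 44  00100011111111→0 (0)
 45  01000111111110→0 (0)
 46  10001111111100→1 (0)
 47  00011111111000→0 (0)
 48  00111111110000→0 (0)
 49  01111111100000→0 (1)
 50  11111111000001→1 (0)
 51  11111110000010→1 (0)
 52  11111100000100→1 (0)
 53  11111000001000→1 (1)
 54  11110000010001→1 (1)
 55  11100000100011→1 (0)
 56  11000001000110→1 (0)
 57  10000010001100→1 (1)
 58  00000100011001→0 (1)
 59  00001000110011→0 (0)
 60  00010001100110→0 (1)
 61  00100011001101→0 (0)
 62  01000110011010→0 (0)
 63  10001100110100→1 (0)
 64  00011001101000→0 (1)
 65  00110011010001→0 (1)
 66  01100110100011→0 (0)
 67  11001101000110→1 (1)
 68  10011010001101→1 (0)
 69  00110100011010→0 (0)
 70  01101000110100→0 (1)
 71  11010001101001→1 (1)
 72  10100011010011→1 (1)
 73  01000110100111→0 (0)
 74  10001101001110→1 (0)
 75  00011010011100→0 (1)
 76  00110100111001→0 (0)
 77  01101001110010→0 (1)
 78  11010011100101→1 (1)
 79  10100111001011→1 (0)
 80  01001110010110→0 (0)
 81  10011100101100→1 (1)
 82  00111001011001→0 (1)
 83  01110010110011→0 (0)
 84  11100101100110→1 (1)
 85  11001011001101→1 (0)
 86  10010110011010→1 (1)
 87  00101100110101→0 (1)
 88  01011001101011→0 (0)
 89  10110011010110→1 (0)
 90  01100110101100→0 (0)
 91  11001101011000→1 (1)
 92  10011010110001→1 (0)
 93  00110101100010→0 (0)
 94  01101011000100→0 (1)
 95  11010110001001→1 (0)
 96  10101100010010→1 (0)
 97  01011000100100→0 (0)
 98  10110001001000→1 (0)
 99  01100010010000→0 (1)
100  11000100100001→1 (1)
101  10001001000011→1 (1)
102  00010010000111→0 (1)
103  00100100001111→0 (1)
104  01001000011111→0 (1)
105  10010000111111→1 (0)
106  00100001111110→0 (0)
107  01000011111100→0 (1)
108  10000111111001→1 (0)
109  00001111110010→0 (1)
110  00011111100101→0 (0)
111  00111111001010→0 (0)
112  01111110010100→0 (1)
113  11111100101001→1 (0)
114  11111001010010→1 (1)
115  11110010100101→1 (1)
116  11100101001011→1 (1)
117  11001010010111→1 (0)
118  10010100101110→1 (1)
119  00101001011101→0 (0)
120  01010010111010→0 (0)
121  10100101110100→1 (0)
122  01001011101000→0 (1)
123  10010111010001→1 (1)
124  00101110100011→0 (1)
125  01011101000111→0 (1)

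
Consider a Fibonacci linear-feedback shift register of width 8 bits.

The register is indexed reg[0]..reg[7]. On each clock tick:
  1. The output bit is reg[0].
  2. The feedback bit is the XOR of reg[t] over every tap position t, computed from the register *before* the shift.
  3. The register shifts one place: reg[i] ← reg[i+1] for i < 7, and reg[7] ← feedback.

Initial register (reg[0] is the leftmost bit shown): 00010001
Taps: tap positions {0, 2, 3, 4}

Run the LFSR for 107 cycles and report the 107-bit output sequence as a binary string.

00010001110001001011100000011001001001101110010000010101101101011001011000011111011011110101110100010000110

tick  register→output (feedback)
  0  00010001→0 (1)
  1  00100011→0 (1)
  2  01000111→0 (0)
  3  10001110→1 (0)
  4  00011100→0 (0)
  5  00111000→0 (1)
  6  01110001→0 (0)
  7  11100010→1 (0)
  8  11000100→1 (1)
  9  10001001→1 (0)
 10  00010010→0 (1)
 11  00100101→0 (1)
 12  01001011→0 (1)
 13  10010111→1 (0)
 14  00101110→0 (0)
 15  01011100→0 (0)
 16  10111000→1 (0)
 17  01110000→0 (0)
 18  11100000→1 (0)
 19  11000000→1 (1)
 20  10000001→1 (1)
 21  00000011→0 (0)
 22  00000110→0 (0)
 23  00001100→0 (1)
 24  00011001→0 (0)
 25  00110010→0 (0)
 26  01100100→0 (1)
 27  11001001→1 (0)
 28  10010010→1 (0)
 29  00100100→0 (1)
 30  01001001→0 (1)
 31  10010011→1 (0)
 32  00100110→0 (1)
 33  01001101→0 (1)
 34  10011011→1 (1)
 35  00110111→0 (0)
 36  01101110→0 (0)
 37  11011100→1 (1)
 38  10111001→1 (0)
 39  01110010→0 (0)
 40  11100100→1 (0)
 41  11001000→1 (0)
 42  10010000→1 (0)
 43  00100000→0 (1)
 44  01000001→0 (0)
 45  10000010→1 (1)
 46  00000101→0 (0)
 47  00001010→0 (1)
 48  00010101→0 (1)
 49  00101011→0 (0)
 50  01010110→0 (1)
 51  10101101→1 (1)
 52  01011011→0 (0)
 53  10110110→1 (1)
 54  01101101→0 (0)
 55  11011010→1 (1)
 56  10110101→1 (1)
 57  01101011→0 (0)
 58  11010110→1 (0)
 59  10101100→1 (1)
 60  01011001→0 (0)
 61  10110010→1 (1)
 62  01100101→0 (1)
 63  11001011→1 (0)
 64  10010110→1 (0)
 65  00101100→0 (0)
 66  01011000→0 (0)
 67  10110000→1 (1)
 68  01100001→0 (1)
 69  11000011→1 (1)
 70  10000111→1 (1)
 71  00001111→0 (1)
 72  00011111→0 (0)
 73  00111110→0 (1)
 74  01111101→0 (1)
 75  11111011→1 (0)
 76  11110110→1 (1)
 77  11101101→1 (1)
 78  11011011→1 (1)
 79  10110111→1 (1)
 80  01101111→0 (0)
 81  11011110→1 (1)
 82  10111101→1 (0)
 83  01111010→0 (1)
 84  11110101→1 (1)
 85  11101011→1 (1)
 86  11010111→1 (0)
 87  10101110→1 (1)
 88  01011101→0 (0)
 89  10111010→1 (0)
 90  01110100→0 (0)
 91  11101000→1 (1)
 92  11010001→1 (0)
 93  10100010→1 (0)
 94  01000100→0 (0)
 95  10001000→1 (0)
 96  00010000→0 (1)
 97  00100001→0 (1)
 98  01000011→0 (0)
 99  10000110→1 (1)
100  00001101→0 (1)
101  00011011→0 (0)
102  00110110→0 (0)
103  01101100→0 (0)
104  11011000→1 (1)
105  10110001→1 (1)
106  01100011→0 (1)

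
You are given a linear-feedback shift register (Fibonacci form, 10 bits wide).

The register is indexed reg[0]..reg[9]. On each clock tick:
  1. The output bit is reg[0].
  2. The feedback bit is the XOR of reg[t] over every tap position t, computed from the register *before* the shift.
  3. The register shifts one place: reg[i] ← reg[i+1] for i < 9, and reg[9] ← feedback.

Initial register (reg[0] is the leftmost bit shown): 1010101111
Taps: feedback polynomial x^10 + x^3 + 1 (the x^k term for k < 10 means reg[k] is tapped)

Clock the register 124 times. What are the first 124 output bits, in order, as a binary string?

1010101111111101000001010100101111000101011110111010100110111001000111000111111111100000001110000111111011100010011111000110

step | reg (before) | out | fb
   0 | 1010101111 | 1 | 1
   1 | 0101011111 | 0 | 1
   2 | 1010111111 | 1 | 1
   3 | 0101111111 | 0 | 1
   4 | 1011111111 | 1 | 0
   5 | 0111111110 | 0 | 1
   6 | 1111111101 | 1 | 0
   7 | 1111111010 | 1 | 0
   8 | 1111110100 | 1 | 0
   9 | 1111101000 | 1 | 0
  10 | 1111010000 | 1 | 0
  11 | 1110100000 | 1 | 1
  12 | 1101000001 | 1 | 0
  13 | 1010000010 | 1 | 1
  14 | 0100000101 | 0 | 0
  15 | 1000001010 | 1 | 1
  16 | 0000010101 | 0 | 0
  17 | 0000101010 | 0 | 0
  18 | 0001010100 | 0 | 1
  19 | 0010101001 | 0 | 0
  20 | 0101010010 | 0 | 1
  21 | 1010100101 | 1 | 1
  22 | 0101001011 | 0 | 1
  23 | 1010010111 | 1 | 1
  24 | 0100101111 | 0 | 0
  25 | 1001011110 | 1 | 0
  26 | 0010111100 | 0 | 0
  27 | 0101111000 | 0 | 1
  28 | 1011110001 | 1 | 0
  29 | 0111100010 | 0 | 1
  30 | 1111000101 | 1 | 0
  31 | 1110001010 | 1 | 1
  32 | 1100010101 | 1 | 1
  33 | 1000101011 | 1 | 1
  34 | 0001010111 | 0 | 1
  35 | 0010101111 | 0 | 0
  36 | 0101011110 | 0 | 1
  37 | 1010111101 | 1 | 1
  38 | 0101111011 | 0 | 1
  39 | 1011110111 | 1 | 0
  40 | 0111101110 | 0 | 1
  41 | 1111011101 | 1 | 0
  42 | 1110111010 | 1 | 1
  43 | 1101110101 | 1 | 0
  44 | 1011101010 | 1 | 0
  45 | 0111010100 | 0 | 1
  46 | 1110101001 | 1 | 1
  47 | 1101010011 | 1 | 0
  48 | 1010100110 | 1 | 1
  49 | 0101001101 | 0 | 1
  50 | 1010011011 | 1 | 1
  51 | 0100110111 | 0 | 0
  52 | 1001101110 | 1 | 0
  53 | 0011011100 | 0 | 1
  54 | 0110111001 | 0 | 0
  55 | 1101110010 | 1 | 0
  56 | 1011100100 | 1 | 0
  57 | 0111001000 | 0 | 1
  58 | 1110010001 | 1 | 1
  59 | 1100100011 | 1 | 1
  60 | 1001000111 | 1 | 0
  61 | 0010001110 | 0 | 0
  62 | 0100011100 | 0 | 0
  63 | 1000111000 | 1 | 1
  64 | 0001110001 | 0 | 1
  65 | 0011100011 | 0 | 1
  66 | 0111000111 | 0 | 1
  67 | 1110001111 | 1 | 1
  68 | 1100011111 | 1 | 1
  69 | 1000111111 | 1 | 1
  70 | 0001111111 | 0 | 1
  71 | 0011111111 | 0 | 1
  72 | 0111111111 | 0 | 1
  73 | 1111111111 | 1 | 0
  74 | 1111111110 | 1 | 0
  75 | 1111111100 | 1 | 0
  76 | 1111111000 | 1 | 0
  77 | 1111110000 | 1 | 0
  78 | 1111100000 | 1 | 0
  79 | 1111000000 | 1 | 0
  80 | 1110000000 | 1 | 1
  81 | 1100000001 | 1 | 1
  82 | 1000000011 | 1 | 1
  83 | 0000000111 | 0 | 0
  84 | 0000001110 | 0 | 0
  85 | 0000011100 | 0 | 0
  86 | 0000111000 | 0 | 0
  87 | 0001110000 | 0 | 1
  88 | 0011100001 | 0 | 1
  89 | 0111000011 | 0 | 1
  90 | 1110000111 | 1 | 1
  91 | 1100001111 | 1 | 1
  92 | 1000011111 | 1 | 1
  93 | 0000111111 | 0 | 0
  94 | 0001111110 | 0 | 1
  95 | 0011111101 | 0 | 1
  96 | 0111111011 | 0 | 1
  97 | 1111110111 | 1 | 0
  98 | 1111101110 | 1 | 0
  99 | 1111011100 | 1 | 0
 100 | 1110111000 | 1 | 1
 101 | 1101110001 | 1 | 0
 102 | 1011100010 | 1 | 0
 103 | 0111000100 | 0 | 1
 104 | 1110001001 | 1 | 1
 105 | 1100010011 | 1 | 1
 106 | 1000100111 | 1 | 1
 107 | 0001001111 | 0 | 1
 108 | 0010011111 | 0 | 0
 109 | 0100111110 | 0 | 0
 110 | 1001111100 | 1 | 0
 111 | 0011111000 | 0 | 1
 112 | 0111110001 | 0 | 1
 113 | 1111100011 | 1 | 0
 114 | 1111000110 | 1 | 0
 115 | 1110001100 | 1 | 1
 116 | 1100011001 | 1 | 1
 117 | 1000110011 | 1 | 1
 118 | 0001100111 | 0 | 1
 119 | 0011001111 | 0 | 1
 120 | 0110011111 | 0 | 0
 121 | 1100111110 | 1 | 1
 122 | 1001111101 | 1 | 0
 123 | 0011111010 | 0 | 1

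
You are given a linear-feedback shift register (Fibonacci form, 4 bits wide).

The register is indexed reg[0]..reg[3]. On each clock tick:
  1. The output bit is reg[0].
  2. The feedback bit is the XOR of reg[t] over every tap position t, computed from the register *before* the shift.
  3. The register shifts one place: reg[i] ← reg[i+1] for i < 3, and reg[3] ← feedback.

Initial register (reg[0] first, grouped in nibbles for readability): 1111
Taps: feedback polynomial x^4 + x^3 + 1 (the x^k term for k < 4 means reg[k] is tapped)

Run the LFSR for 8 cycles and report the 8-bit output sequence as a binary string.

11110101

k : reg_k → out_k, fb_k
0: 1111 → 1, fb=0
1: 1110 → 1, fb=1
2: 1101 → 1, fb=0
3: 1010 → 1, fb=1
4: 0101 → 0, fb=1
5: 1011 → 1, fb=0
6: 0110 → 0, fb=0
7: 1100 → 1, fb=1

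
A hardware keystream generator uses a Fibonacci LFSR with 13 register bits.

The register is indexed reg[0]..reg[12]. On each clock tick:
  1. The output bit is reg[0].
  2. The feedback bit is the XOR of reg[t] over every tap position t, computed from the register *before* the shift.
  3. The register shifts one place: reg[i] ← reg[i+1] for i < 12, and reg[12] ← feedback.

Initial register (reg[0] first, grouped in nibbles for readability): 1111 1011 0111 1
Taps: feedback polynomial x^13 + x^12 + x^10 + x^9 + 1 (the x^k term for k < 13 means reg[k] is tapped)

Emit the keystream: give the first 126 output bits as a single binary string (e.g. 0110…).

111110110111101000101000011011000000001000000000000111000111000101101111000100000101101110001101001100011000000100101101101110

k : reg_k → out_k, fb_k
0: 1111101101111 → 1, fb=0
1: 1111011011110 → 1, fb=1
2: 1110110111101 → 1, fb=0
3: 1101101111010 → 1, fb=0
4: 1011011110100 → 1, fb=0
5: 0110111101000 → 0, fb=1
6: 1101111010001 → 1, fb=0
7: 1011110100010 → 1, fb=1
8: 0111101000101 → 0, fb=0
9: 1111010001010 → 1, fb=0
10: 1110100010100 → 1, fb=0
11: 1101000101000 → 1, fb=0
12: 1010001010000 → 1, fb=1
13: 0100010100001 → 0, fb=1
14: 1000101000011 → 1, fb=0
15: 0001010000110 → 0, fb=1
16: 0010100001101 → 0, fb=1
17: 0101000011011 → 0, fb=0
18: 1010000110110 → 1, fb=0
19: 0100001101100 → 0, fb=0
20: 1000011011000 → 1, fb=0
21: 0000110110000 → 0, fb=0
22: 0001101100000 → 0, fb=0
23: 0011011000000 → 0, fb=0
24: 0110110000000 → 0, fb=0
25: 1101100000000 → 1, fb=1
26: 1011000000001 → 1, fb=0
27: 0110000000010 → 0, fb=0
28: 1100000000100 → 1, fb=0
29: 1000000001000 → 1, fb=0
30: 0000000010000 → 0, fb=0
31: 0000000100000 → 0, fb=0
32: 0000001000000 → 0, fb=0
33: 0000010000000 → 0, fb=0
34: 0000100000000 → 0, fb=0
35: 0001000000000 → 0, fb=0
36: 0010000000000 → 0, fb=0
37: 0100000000000 → 0, fb=0
38: 1000000000000 → 1, fb=1
39: 0000000000001 → 0, fb=1
40: 0000000000011 → 0, fb=1
41: 0000000000111 → 0, fb=0
42: 0000000001110 → 0, fb=0
43: 0000000011100 → 0, fb=0
44: 0000000111000 → 0, fb=1
45: 0000001110001 → 0, fb=1
46: 0000011100011 → 0, fb=1
47: 0000111000111 → 0, fb=0
48: 0001110001110 → 0, fb=0
49: 0011100011100 → 0, fb=0
50: 0111000111000 → 0, fb=1
51: 1110001110001 → 1, fb=0
52: 1100011100010 → 1, fb=1
53: 1000111000101 → 1, fb=1
54: 0001110001011 → 0, fb=0
55: 0011100010110 → 0, fb=1
56: 0111000101101 → 0, fb=1
57: 1110001011011 → 1, fb=1
58: 1100010110111 → 1, fb=1
59: 1000101101111 → 1, fb=0
60: 0001011011110 → 0, fb=0
61: 0010110111100 → 0, fb=0
62: 0101101111000 → 0, fb=1
63: 1011011110001 → 1, fb=0
64: 0110111100010 → 0, fb=0
65: 1101111000100 → 1, fb=0
66: 1011110001000 → 1, fb=0
67: 0111100010000 → 0, fb=0
68: 1111000100000 → 1, fb=1
69: 1110001000001 → 1, fb=0
70: 1100010000010 → 1, fb=1
71: 1000100000101 → 1, fb=1
72: 0001000001011 → 0, fb=0
73: 0010000010110 → 0, fb=1
74: 0100000101101 → 0, fb=1
75: 1000001011011 → 1, fb=1
76: 0000010110111 → 0, fb=0
77: 0000101101110 → 0, fb=0
78: 0001011011100 → 0, fb=0
79: 0010110111000 → 0, fb=1
80: 0101101110001 → 0, fb=1
81: 1011011100011 → 1, fb=0
82: 0110111000110 → 0, fb=1
83: 1101110001101 → 1, fb=0
84: 1011100011010 → 1, fb=0
85: 0111000110100 → 0, fb=1
86: 1110001101001 → 1, fb=1
87: 1100011010011 → 1, fb=0
88: 1000110100110 → 1, fb=0
89: 0001101001100 → 0, fb=0
90: 0011010011000 → 0, fb=1
91: 0110100110001 → 0, fb=1
92: 1101001100011 → 1, fb=0
93: 1010011000110 → 1, fb=0
94: 0100110001100 → 0, fb=0
95: 1001100011000 → 1, fb=0
96: 0011000110000 → 0, fb=0
97: 0110001100000 → 0, fb=0
98: 1100011000000 → 1, fb=1
99: 1000110000001 → 1, fb=0
100: 0001100000010 → 0, fb=0
101: 0011000000100 → 0, fb=1
102: 0110000001001 → 0, fb=0
103: 1100000010010 → 1, fb=1
104: 1000000100101 → 1, fb=1
105: 0000001001011 → 0, fb=0
106: 0000010010110 → 0, fb=1
107: 0000100101101 → 0, fb=1
108: 0001001011011 → 0, fb=0
109: 0010010110110 → 0, fb=1
110: 0100101101101 → 0, fb=1
111: 1001011011011 → 1, fb=1
112: 0010110110111 → 0, fb=0
113: 0101101101110 → 0, fb=0
114: 1011011011100 → 1, fb=1
115: 0110110111001 → 0, fb=0
116: 1101101110010 → 1, fb=1
117: 1011011100101 → 1, fb=1
118: 0110111001011 → 0, fb=0
119: 1101110010110 → 1, fb=0
120: 1011100101100 → 1, fb=1
121: 0111001011001 → 0, fb=0
122: 1110010110010 → 1, fb=1
123: 1100101100101 → 1, fb=1
124: 1001011001011 → 1, fb=1
125: 0010110010111 → 0, fb=0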